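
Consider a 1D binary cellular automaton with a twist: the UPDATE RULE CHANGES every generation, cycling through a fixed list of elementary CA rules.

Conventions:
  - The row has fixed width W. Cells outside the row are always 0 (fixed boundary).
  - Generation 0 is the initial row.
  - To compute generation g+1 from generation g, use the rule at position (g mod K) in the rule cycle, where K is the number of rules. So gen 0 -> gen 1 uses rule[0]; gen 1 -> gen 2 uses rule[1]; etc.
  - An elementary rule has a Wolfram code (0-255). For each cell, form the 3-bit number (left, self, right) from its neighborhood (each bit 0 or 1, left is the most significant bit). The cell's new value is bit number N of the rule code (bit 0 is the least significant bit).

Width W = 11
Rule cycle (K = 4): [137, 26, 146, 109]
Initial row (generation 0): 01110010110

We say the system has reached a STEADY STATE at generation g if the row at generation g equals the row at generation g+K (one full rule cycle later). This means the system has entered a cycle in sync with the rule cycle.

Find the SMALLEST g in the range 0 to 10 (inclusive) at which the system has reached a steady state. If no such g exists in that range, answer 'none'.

Gen 0: 01110010110
Gen 1 (rule 137): 01100000100
Gen 2 (rule 26): 11010001010
Gen 3 (rule 146): 00001010001
Gen 4 (rule 109): 11101110101
Gen 5 (rule 137): 11001100000
Gen 6 (rule 26): 10111010000
Gen 7 (rule 146): 00010001000
Gen 8 (rule 109): 11010101011
Gen 9 (rule 137): 10000000010
Gen 10 (rule 26): 01000000101
Gen 11 (rule 146): 10100001000
Gen 12 (rule 109): 11101101011
Gen 13 (rule 137): 11001000010
Gen 14 (rule 26): 10110100101

Answer: none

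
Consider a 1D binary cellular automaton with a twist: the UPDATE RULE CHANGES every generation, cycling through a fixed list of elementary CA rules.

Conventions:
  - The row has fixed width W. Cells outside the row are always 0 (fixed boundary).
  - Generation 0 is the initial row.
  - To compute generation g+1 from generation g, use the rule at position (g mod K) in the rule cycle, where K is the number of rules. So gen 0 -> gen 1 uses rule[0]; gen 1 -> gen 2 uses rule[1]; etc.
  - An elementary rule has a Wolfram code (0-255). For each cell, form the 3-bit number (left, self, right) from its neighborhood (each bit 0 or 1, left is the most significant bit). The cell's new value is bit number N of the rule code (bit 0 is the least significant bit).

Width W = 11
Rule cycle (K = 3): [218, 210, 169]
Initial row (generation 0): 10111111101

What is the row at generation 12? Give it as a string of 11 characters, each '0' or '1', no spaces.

Answer: 01111111110

Derivation:
Gen 0: 10111111101
Gen 1 (rule 218): 00111111100
Gen 2 (rule 210): 01011111110
Gen 3 (rule 169): 00111111100
Gen 4 (rule 218): 01111111110
Gen 5 (rule 210): 10111111111
Gen 6 (rule 169): 01111111110
Gen 7 (rule 218): 11111111111
Gen 8 (rule 210): 01111111111
Gen 9 (rule 169): 01111111110
Gen 10 (rule 218): 11111111111
Gen 11 (rule 210): 01111111111
Gen 12 (rule 169): 01111111110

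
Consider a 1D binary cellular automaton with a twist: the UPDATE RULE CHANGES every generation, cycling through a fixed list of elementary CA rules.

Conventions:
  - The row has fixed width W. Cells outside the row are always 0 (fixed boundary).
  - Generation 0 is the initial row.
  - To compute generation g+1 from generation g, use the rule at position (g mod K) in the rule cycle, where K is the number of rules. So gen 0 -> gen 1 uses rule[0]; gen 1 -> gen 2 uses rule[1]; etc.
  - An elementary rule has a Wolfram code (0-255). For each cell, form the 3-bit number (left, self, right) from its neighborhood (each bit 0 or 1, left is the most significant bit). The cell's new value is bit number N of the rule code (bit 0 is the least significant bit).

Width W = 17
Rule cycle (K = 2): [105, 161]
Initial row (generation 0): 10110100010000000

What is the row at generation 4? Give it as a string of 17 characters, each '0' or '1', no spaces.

Gen 0: 10110100010000000
Gen 1 (rule 105): 01111001000111111
Gen 2 (rule 161): 00110000010011110
Gen 3 (rule 105): 10110111000010010
Gen 4 (rule 161): 01001010011000000

Answer: 01001010011000000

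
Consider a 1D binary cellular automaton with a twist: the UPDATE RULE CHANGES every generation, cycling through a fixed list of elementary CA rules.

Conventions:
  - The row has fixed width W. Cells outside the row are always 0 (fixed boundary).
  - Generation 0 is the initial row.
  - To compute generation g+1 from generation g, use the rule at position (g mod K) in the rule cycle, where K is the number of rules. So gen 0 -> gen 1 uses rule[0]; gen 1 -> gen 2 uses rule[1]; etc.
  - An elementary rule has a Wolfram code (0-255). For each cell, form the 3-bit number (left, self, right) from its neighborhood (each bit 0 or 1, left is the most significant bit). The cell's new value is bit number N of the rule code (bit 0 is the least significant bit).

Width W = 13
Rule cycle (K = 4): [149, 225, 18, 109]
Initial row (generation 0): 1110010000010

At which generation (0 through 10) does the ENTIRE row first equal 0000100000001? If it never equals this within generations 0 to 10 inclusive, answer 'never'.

Answer: 7

Derivation:
Gen 0: 1110010000010
Gen 1 (rule 149): 0101011111011
Gen 2 (rule 225): 0010101111101
Gen 3 (rule 18): 0100000000000
Gen 4 (rule 109): 0101111111111
Gen 5 (rule 149): 0100111111110
Gen 6 (rule 225): 0000011111110
Gen 7 (rule 18): 0000100000001
Gen 8 (rule 109): 1110101111101
Gen 9 (rule 149): 0100100111001
Gen 10 (rule 225): 0000000011000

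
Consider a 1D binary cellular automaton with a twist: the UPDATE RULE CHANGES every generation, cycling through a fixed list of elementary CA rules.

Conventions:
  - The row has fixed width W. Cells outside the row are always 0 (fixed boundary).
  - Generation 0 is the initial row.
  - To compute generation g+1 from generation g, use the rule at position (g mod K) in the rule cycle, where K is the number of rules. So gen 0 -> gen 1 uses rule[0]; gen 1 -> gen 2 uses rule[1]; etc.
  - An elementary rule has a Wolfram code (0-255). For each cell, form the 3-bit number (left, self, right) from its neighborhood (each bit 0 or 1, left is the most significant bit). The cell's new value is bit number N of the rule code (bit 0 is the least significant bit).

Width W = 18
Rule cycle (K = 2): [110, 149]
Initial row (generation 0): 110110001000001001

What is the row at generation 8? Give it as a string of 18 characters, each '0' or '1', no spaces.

Gen 0: 110110001000001001
Gen 1 (rule 110): 111110011000011011
Gen 2 (rule 149): 011101000111000000
Gen 3 (rule 110): 110111001101000000
Gen 4 (rule 149): 000010100001111111
Gen 5 (rule 110): 000111100011000001
Gen 6 (rule 149): 110011011000111101
Gen 7 (rule 110): 110111111001100111
Gen 8 (rule 149): 000011110100010010

Answer: 000011110100010010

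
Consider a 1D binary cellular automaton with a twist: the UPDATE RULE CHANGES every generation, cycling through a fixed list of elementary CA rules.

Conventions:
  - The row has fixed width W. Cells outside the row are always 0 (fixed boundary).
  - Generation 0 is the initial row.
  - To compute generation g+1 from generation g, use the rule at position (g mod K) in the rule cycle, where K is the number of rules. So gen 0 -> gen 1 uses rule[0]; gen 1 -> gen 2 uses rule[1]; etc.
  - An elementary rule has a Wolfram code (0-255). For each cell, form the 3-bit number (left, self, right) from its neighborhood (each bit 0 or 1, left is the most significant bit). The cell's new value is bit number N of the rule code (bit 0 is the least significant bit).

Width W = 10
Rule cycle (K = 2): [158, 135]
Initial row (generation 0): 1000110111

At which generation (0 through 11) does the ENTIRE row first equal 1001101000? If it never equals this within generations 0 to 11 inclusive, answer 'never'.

Gen 0: 1000110111
Gen 1 (rule 158): 1101100110
Gen 2 (rule 135): 0000001000
Gen 3 (rule 158): 0000011100
Gen 4 (rule 135): 1111101001
Gen 5 (rule 158): 1111001111
Gen 6 (rule 135): 0110010110
Gen 7 (rule 158): 1101110101
Gen 8 (rule 135): 0000100101
Gen 9 (rule 158): 0001111101
Gen 10 (rule 135): 1110111001
Gen 11 (rule 158): 1100110111

Answer: never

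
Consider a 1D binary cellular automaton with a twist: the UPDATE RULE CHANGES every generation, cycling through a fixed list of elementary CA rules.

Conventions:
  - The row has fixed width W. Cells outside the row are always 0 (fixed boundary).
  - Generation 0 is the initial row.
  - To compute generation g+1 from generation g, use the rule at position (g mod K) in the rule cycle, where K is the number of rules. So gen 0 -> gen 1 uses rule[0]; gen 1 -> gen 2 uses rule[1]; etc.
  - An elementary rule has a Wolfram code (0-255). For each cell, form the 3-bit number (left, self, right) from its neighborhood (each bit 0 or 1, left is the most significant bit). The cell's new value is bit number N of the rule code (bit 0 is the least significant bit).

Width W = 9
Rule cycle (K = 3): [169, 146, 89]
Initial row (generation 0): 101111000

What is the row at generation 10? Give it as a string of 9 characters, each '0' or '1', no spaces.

Gen 0: 101111000
Gen 1 (rule 169): 011110011
Gen 2 (rule 146): 101101100
Gen 3 (rule 89): 001101111
Gen 4 (rule 169): 101011110
Gen 5 (rule 146): 000001101
Gen 6 (rule 89): 111101100
Gen 7 (rule 169): 111011001
Gen 8 (rule 146): 010000110
Gen 9 (rule 89): 001110111
Gen 10 (rule 169): 101101110

Answer: 101101110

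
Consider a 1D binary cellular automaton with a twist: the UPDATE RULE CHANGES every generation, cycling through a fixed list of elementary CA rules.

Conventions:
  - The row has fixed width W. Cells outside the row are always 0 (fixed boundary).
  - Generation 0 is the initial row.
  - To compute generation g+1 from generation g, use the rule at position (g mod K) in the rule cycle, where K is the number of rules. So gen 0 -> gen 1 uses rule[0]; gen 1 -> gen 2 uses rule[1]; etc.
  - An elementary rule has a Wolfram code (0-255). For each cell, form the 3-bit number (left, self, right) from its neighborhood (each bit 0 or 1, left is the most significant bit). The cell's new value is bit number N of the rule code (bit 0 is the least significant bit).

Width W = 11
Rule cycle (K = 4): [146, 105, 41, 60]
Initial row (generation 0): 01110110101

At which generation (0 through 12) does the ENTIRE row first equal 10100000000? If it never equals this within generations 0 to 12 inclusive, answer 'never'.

Gen 0: 01110110101
Gen 1 (rule 146): 10100000000
Gen 2 (rule 105): 01001111111
Gen 3 (rule 41): 00001000000
Gen 4 (rule 60): 00001100000
Gen 5 (rule 146): 00010010000
Gen 6 (rule 105): 11000000111
Gen 7 (rule 41): 10011110100
Gen 8 (rule 60): 11010001110
Gen 9 (rule 146): 00001010101
Gen 10 (rule 105): 11100101010
Gen 11 (rule 41): 10000010100
Gen 12 (rule 60): 11000011110

Answer: 1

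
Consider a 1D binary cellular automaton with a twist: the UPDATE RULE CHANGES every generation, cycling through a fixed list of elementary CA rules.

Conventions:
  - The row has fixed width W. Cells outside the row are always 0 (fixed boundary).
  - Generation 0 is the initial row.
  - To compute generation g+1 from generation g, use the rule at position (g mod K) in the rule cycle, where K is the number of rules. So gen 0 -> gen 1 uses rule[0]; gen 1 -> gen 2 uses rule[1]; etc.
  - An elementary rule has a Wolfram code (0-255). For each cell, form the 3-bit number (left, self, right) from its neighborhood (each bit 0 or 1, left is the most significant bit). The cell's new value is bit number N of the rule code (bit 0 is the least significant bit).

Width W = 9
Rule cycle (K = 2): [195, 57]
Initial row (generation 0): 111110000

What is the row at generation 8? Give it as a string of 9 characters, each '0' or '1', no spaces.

Answer: 011000000

Derivation:
Gen 0: 111110000
Gen 1 (rule 195): 011110111
Gen 2 (rule 57): 010001100
Gen 3 (rule 195): 100110101
Gen 4 (rule 57): 010101010
Gen 5 (rule 195): 100000000
Gen 6 (rule 57): 011111111
Gen 7 (rule 195): 101111111
Gen 8 (rule 57): 011000000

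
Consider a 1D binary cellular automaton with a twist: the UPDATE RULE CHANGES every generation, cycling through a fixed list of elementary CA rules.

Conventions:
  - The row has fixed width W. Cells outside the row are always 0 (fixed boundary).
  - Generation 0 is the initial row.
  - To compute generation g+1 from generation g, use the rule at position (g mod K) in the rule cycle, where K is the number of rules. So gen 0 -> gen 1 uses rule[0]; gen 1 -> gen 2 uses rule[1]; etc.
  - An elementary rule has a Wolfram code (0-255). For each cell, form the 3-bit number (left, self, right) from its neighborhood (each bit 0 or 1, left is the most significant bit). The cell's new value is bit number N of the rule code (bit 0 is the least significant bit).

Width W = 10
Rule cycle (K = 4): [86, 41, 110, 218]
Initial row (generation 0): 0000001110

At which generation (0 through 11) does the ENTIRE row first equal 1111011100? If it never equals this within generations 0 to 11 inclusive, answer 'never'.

Gen 0: 0000001110
Gen 1 (rule 86): 0000010011
Gen 2 (rule 41): 1111000010
Gen 3 (rule 110): 1001000110
Gen 4 (rule 218): 0110101111
Gen 5 (rule 86): 1010100001
Gen 6 (rule 41): 0101001100
Gen 7 (rule 110): 1111011100
Gen 8 (rule 218): 1111011110
Gen 9 (rule 86): 0001000011
Gen 10 (rule 41): 1100011010
Gen 11 (rule 110): 1100111110

Answer: 7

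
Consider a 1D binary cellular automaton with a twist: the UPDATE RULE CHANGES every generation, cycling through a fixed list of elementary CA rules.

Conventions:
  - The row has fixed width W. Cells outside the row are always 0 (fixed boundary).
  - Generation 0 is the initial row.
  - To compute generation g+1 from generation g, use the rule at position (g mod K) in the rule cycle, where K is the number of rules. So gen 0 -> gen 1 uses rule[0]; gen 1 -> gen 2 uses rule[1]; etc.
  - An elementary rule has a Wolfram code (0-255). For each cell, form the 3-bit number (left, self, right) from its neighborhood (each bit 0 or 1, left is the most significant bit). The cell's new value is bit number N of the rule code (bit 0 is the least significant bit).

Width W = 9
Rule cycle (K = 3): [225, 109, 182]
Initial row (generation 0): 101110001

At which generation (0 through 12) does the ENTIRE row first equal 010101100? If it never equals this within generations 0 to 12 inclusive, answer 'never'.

Gen 0: 101110001
Gen 1 (rule 225): 010110100
Gen 2 (rule 109): 011111101
Gen 3 (rule 182): 101111011
Gen 4 (rule 225): 010111101
Gen 5 (rule 109): 011100111
Gen 6 (rule 182): 101011010
Gen 7 (rule 225): 010101100
Gen 8 (rule 109): 011111101
Gen 9 (rule 182): 101111011
Gen 10 (rule 225): 010111101
Gen 11 (rule 109): 011100111
Gen 12 (rule 182): 101011010

Answer: 7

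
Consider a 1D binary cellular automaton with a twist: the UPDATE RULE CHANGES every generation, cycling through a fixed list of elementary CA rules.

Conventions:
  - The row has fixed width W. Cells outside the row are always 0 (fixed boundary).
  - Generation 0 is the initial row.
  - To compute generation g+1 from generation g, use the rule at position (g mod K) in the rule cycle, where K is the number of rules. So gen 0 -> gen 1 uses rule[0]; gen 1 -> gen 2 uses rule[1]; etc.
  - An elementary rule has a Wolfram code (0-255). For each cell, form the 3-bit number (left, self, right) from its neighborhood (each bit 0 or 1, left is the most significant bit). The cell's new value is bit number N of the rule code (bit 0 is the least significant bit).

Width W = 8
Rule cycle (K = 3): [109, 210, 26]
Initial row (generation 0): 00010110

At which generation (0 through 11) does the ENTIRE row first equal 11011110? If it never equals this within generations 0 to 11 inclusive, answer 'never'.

Gen 0: 00010110
Gen 1 (rule 109): 11011110
Gen 2 (rule 210): 01001111
Gen 3 (rule 26): 10111000
Gen 4 (rule 109): 11101011
Gen 5 (rule 210): 01100001
Gen 6 (rule 26): 11010010
Gen 7 (rule 109): 11110010
Gen 8 (rule 210): 01111101
Gen 9 (rule 26): 11000000
Gen 10 (rule 109): 11011111
Gen 11 (rule 210): 01001111

Answer: 1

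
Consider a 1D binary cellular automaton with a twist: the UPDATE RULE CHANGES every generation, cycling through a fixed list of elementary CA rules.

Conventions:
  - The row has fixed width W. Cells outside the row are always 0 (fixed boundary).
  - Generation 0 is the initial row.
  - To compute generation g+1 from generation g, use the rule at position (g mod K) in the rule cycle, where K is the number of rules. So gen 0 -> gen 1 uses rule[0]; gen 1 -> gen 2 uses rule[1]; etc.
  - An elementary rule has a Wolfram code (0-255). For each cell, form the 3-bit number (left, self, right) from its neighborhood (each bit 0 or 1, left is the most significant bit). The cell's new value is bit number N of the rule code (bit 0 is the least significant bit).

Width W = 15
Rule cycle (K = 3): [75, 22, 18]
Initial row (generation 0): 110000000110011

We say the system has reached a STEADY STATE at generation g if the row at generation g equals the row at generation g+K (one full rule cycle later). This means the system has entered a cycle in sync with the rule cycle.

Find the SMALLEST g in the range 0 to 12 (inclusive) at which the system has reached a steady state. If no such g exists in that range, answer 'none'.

Answer: 2

Derivation:
Gen 0: 110000000110011
Gen 1 (rule 75): 110111111110111
Gen 2 (rule 22): 000000000000000
Gen 3 (rule 18): 000000000000000
Gen 4 (rule 75): 111111111111111
Gen 5 (rule 22): 000000000000000
Gen 6 (rule 18): 000000000000000
Gen 7 (rule 75): 111111111111111
Gen 8 (rule 22): 000000000000000
Gen 9 (rule 18): 000000000000000
Gen 10 (rule 75): 111111111111111
Gen 11 (rule 22): 000000000000000
Gen 12 (rule 18): 000000000000000
Gen 13 (rule 75): 111111111111111
Gen 14 (rule 22): 000000000000000
Gen 15 (rule 18): 000000000000000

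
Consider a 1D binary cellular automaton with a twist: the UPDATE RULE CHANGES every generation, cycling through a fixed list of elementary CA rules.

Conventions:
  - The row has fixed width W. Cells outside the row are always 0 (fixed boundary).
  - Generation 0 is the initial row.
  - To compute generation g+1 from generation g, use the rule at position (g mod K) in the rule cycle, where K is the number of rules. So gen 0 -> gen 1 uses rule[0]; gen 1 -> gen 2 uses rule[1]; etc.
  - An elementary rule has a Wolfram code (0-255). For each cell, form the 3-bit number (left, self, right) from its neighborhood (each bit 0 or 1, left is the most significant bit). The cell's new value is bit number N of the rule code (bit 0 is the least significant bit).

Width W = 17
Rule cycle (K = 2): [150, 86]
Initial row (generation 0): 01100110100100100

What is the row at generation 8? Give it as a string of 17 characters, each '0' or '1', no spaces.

Answer: 00100110000110101

Derivation:
Gen 0: 01100110100100100
Gen 1 (rule 150): 10011000111111110
Gen 2 (rule 86): 11101101000000011
Gen 3 (rule 150): 01000001100000100
Gen 4 (rule 86): 11100010110001110
Gen 5 (rule 150): 01010110001010101
Gen 6 (rule 86): 11010011011010101
Gen 7 (rule 150): 00011100000010101
Gen 8 (rule 86): 00100110000110101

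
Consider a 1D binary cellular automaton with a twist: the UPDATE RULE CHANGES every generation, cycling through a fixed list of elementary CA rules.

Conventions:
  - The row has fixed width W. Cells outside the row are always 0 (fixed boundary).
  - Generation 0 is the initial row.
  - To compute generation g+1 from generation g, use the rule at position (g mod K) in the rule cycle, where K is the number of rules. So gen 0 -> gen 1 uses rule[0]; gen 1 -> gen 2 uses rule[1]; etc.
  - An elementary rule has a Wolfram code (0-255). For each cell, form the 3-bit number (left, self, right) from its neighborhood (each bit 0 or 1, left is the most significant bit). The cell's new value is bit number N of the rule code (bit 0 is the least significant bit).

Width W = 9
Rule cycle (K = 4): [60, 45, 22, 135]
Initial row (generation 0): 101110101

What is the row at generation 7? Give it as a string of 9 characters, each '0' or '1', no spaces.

Answer: 000110100

Derivation:
Gen 0: 101110101
Gen 1 (rule 60): 111001111
Gen 2 (rule 45): 100001000
Gen 3 (rule 22): 110011100
Gen 4 (rule 135): 000101001
Gen 5 (rule 60): 000111101
Gen 6 (rule 45): 110100011
Gen 7 (rule 22): 000110100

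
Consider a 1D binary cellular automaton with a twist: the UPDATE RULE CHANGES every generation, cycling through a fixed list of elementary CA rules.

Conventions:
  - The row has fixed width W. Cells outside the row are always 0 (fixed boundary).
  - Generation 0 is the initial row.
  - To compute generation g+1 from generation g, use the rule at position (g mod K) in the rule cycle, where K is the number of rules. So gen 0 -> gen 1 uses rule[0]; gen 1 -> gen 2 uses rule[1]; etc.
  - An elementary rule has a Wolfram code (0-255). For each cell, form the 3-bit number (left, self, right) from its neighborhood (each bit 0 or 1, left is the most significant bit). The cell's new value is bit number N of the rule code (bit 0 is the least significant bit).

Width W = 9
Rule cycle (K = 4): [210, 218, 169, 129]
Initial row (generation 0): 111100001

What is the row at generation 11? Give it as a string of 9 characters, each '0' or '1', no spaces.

Gen 0: 111100001
Gen 1 (rule 210): 011110010
Gen 2 (rule 218): 111111101
Gen 3 (rule 169): 111111010
Gen 4 (rule 129): 011110000
Gen 5 (rule 210): 101111000
Gen 6 (rule 218): 001111100
Gen 7 (rule 169): 101111001
Gen 8 (rule 129): 000110000
Gen 9 (rule 210): 001011000
Gen 10 (rule 218): 010011100
Gen 11 (rule 169): 000011001

Answer: 000011001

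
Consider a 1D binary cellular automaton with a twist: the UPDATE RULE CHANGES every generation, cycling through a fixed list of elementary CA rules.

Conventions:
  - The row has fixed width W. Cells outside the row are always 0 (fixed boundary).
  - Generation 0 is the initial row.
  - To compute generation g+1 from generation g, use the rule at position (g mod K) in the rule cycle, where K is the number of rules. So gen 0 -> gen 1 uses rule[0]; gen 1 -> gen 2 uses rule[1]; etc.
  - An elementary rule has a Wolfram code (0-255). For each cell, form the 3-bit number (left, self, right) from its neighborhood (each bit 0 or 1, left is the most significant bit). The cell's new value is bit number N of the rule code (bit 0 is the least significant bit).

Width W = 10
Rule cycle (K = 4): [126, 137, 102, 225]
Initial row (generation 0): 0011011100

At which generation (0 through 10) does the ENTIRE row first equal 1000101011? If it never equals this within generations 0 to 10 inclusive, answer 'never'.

Answer: never

Derivation:
Gen 0: 0011011100
Gen 1 (rule 126): 0111110110
Gen 2 (rule 137): 0111100100
Gen 3 (rule 102): 1000101100
Gen 4 (rule 225): 0010010101
Gen 5 (rule 126): 0111111111
Gen 6 (rule 137): 0111111110
Gen 7 (rule 102): 1000000010
Gen 8 (rule 225): 0011111000
Gen 9 (rule 126): 0110001100
Gen 10 (rule 137): 0100101001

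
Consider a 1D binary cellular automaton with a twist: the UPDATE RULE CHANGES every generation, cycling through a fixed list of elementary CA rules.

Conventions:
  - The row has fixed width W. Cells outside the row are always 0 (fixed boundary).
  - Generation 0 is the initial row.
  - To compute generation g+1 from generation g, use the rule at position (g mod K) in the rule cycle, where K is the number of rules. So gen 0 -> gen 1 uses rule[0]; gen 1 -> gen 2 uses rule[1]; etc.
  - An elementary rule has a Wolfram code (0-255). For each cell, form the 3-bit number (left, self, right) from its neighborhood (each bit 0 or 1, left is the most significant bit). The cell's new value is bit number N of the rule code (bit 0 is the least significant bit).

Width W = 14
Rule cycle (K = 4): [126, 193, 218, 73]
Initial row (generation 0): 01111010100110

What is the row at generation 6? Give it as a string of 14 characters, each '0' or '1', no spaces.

Answer: 11001101111001

Derivation:
Gen 0: 01111010100110
Gen 1 (rule 126): 11001111111111
Gen 2 (rule 193): 01000111111111
Gen 3 (rule 218): 10101111111111
Gen 4 (rule 73): 00001000000001
Gen 5 (rule 126): 00011100000011
Gen 6 (rule 193): 11001101111001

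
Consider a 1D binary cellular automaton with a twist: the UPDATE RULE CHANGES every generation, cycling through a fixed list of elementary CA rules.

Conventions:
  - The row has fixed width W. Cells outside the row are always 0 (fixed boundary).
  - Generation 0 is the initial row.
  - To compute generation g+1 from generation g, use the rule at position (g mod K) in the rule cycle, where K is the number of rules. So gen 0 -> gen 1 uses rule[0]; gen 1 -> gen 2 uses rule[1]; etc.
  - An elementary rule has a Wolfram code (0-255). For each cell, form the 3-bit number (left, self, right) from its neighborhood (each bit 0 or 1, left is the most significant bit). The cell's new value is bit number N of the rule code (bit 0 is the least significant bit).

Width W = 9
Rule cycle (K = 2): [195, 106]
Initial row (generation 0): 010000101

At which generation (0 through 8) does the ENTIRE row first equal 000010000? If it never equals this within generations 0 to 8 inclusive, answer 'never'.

Gen 0: 010000101
Gen 1 (rule 195): 100111000
Gen 2 (rule 106): 001101000
Gen 3 (rule 195): 110100011
Gen 4 (rule 106): 111000111
Gen 5 (rule 195): 011011011
Gen 6 (rule 106): 111111111
Gen 7 (rule 195): 011111111
Gen 8 (rule 106): 110000001

Answer: never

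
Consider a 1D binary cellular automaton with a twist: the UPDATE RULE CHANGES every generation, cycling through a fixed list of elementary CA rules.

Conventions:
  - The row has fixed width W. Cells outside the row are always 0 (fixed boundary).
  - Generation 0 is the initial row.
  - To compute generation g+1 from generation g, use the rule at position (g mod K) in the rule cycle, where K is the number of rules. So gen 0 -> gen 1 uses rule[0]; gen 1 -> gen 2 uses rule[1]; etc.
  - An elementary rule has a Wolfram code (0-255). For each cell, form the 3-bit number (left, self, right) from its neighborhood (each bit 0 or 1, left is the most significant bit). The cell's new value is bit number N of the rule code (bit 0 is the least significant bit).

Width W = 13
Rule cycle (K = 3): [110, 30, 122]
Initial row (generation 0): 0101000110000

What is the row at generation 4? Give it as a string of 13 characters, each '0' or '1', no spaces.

Answer: 1111111011100

Derivation:
Gen 0: 0101000110000
Gen 1 (rule 110): 1111001110000
Gen 2 (rule 30): 1000111001000
Gen 3 (rule 122): 0101101110100
Gen 4 (rule 110): 1111111011100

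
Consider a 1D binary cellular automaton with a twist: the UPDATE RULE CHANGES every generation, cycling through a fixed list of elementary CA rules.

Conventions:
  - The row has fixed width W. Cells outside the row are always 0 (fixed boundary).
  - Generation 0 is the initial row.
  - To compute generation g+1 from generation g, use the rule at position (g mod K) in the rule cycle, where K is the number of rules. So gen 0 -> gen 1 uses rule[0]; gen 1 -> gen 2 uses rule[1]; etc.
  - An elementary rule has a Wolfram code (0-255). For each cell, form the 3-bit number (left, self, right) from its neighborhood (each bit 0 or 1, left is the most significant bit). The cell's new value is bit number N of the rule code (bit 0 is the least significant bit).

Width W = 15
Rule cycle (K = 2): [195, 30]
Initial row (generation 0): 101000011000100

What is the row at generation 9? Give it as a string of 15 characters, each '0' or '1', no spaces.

Answer: 000100101100000

Derivation:
Gen 0: 101000011000100
Gen 1 (rule 195): 000011101011001
Gen 2 (rule 30): 000110001010111
Gen 3 (rule 195): 111010110000011
Gen 4 (rule 30): 100010101000110
Gen 5 (rule 195): 001100000011010
Gen 6 (rule 30): 011010000110011
Gen 7 (rule 195): 101000111010101
Gen 8 (rule 30): 101101100010101
Gen 9 (rule 195): 000100101100000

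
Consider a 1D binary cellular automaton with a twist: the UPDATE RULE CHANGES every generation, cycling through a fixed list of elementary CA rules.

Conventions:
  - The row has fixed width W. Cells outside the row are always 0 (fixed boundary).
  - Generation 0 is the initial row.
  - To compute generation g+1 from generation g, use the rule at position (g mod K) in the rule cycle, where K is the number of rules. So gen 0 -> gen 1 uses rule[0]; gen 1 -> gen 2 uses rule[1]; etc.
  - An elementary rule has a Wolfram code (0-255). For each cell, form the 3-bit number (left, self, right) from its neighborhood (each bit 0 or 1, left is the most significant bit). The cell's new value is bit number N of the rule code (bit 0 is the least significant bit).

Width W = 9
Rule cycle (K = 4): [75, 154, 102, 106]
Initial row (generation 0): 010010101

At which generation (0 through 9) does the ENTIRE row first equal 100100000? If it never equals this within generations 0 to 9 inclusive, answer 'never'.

Answer: 1

Derivation:
Gen 0: 010010101
Gen 1 (rule 75): 100100000
Gen 2 (rule 154): 011010000
Gen 3 (rule 102): 101110000
Gen 4 (rule 106): 011010000
Gen 5 (rule 75): 111000111
Gen 6 (rule 154): 110101110
Gen 7 (rule 102): 011110010
Gen 8 (rule 106): 110010100
Gen 9 (rule 75): 110100001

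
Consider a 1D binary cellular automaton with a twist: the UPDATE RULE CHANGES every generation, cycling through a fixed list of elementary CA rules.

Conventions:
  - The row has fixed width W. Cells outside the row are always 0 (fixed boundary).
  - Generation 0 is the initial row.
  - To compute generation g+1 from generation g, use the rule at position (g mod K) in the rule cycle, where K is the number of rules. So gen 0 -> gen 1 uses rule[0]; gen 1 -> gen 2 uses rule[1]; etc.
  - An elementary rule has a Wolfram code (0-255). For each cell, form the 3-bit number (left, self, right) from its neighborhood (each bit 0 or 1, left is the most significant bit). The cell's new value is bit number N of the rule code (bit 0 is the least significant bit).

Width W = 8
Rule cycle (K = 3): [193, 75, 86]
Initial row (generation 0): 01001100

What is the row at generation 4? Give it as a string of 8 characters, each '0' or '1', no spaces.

Answer: 11100101

Derivation:
Gen 0: 01001100
Gen 1 (rule 193): 00000101
Gen 2 (rule 75): 11111000
Gen 3 (rule 86): 00001100
Gen 4 (rule 193): 11100101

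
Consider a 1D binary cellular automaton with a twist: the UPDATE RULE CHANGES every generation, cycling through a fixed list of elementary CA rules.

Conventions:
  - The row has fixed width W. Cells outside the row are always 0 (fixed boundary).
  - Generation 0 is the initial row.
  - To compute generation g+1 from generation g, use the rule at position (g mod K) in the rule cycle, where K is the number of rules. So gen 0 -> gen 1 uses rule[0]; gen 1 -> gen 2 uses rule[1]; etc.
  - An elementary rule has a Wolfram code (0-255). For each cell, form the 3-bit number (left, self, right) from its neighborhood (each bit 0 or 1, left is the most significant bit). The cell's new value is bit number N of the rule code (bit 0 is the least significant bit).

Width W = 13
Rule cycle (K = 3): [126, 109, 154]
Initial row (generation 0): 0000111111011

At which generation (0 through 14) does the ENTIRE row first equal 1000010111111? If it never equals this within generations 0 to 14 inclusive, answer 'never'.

Gen 0: 0000111111011
Gen 1 (rule 126): 0001100001111
Gen 2 (rule 109): 1101101101001
Gen 3 (rule 154): 1001001000110
Gen 4 (rule 126): 1111111101111
Gen 5 (rule 109): 1000000111001
Gen 6 (rule 154): 0100001110110
Gen 7 (rule 126): 1110011011111
Gen 8 (rule 109): 1010011110001
Gen 9 (rule 154): 0001111101010
Gen 10 (rule 126): 0011000111111
Gen 11 (rule 109): 1011010100001
Gen 12 (rule 154): 0010000010010
Gen 13 (rule 126): 0111000111111
Gen 14 (rule 109): 0101010100001

Answer: never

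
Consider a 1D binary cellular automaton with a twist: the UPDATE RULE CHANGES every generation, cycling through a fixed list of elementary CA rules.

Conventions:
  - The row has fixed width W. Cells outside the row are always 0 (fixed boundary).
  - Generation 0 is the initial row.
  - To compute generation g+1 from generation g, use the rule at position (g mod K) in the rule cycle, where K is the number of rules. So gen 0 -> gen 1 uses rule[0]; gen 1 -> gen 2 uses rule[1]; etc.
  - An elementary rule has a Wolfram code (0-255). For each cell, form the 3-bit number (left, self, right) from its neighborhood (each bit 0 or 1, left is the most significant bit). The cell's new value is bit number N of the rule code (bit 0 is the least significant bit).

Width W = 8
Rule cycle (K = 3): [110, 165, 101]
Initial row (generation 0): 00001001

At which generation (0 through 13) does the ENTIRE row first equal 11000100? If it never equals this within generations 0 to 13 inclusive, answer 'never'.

Answer: 2

Derivation:
Gen 0: 00001001
Gen 1 (rule 110): 00011011
Gen 2 (rule 165): 11000100
Gen 3 (rule 101): 01010101
Gen 4 (rule 110): 11111111
Gen 5 (rule 165): 01111110
Gen 6 (rule 101): 00000010
Gen 7 (rule 110): 00000110
Gen 8 (rule 165): 11110000
Gen 9 (rule 101): 00010111
Gen 10 (rule 110): 00111101
Gen 11 (rule 165): 10011011
Gen 12 (rule 101): 10001101
Gen 13 (rule 110): 10011111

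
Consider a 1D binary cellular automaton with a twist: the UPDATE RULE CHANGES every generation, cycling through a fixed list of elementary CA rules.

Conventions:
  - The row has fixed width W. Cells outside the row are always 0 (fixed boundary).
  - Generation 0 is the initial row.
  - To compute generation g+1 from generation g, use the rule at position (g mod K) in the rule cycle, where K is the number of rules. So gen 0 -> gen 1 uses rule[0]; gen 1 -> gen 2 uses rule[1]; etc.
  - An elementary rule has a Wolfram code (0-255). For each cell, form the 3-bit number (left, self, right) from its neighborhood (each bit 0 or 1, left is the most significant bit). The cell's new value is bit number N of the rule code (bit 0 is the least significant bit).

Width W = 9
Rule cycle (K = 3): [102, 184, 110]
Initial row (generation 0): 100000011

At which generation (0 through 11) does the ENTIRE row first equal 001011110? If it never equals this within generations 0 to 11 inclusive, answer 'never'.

Gen 0: 100000011
Gen 1 (rule 102): 100000101
Gen 2 (rule 184): 010000010
Gen 3 (rule 110): 110000110
Gen 4 (rule 102): 010001010
Gen 5 (rule 184): 001000101
Gen 6 (rule 110): 011001111
Gen 7 (rule 102): 101010001
Gen 8 (rule 184): 010101000
Gen 9 (rule 110): 111111000
Gen 10 (rule 102): 000001000
Gen 11 (rule 184): 000000100

Answer: never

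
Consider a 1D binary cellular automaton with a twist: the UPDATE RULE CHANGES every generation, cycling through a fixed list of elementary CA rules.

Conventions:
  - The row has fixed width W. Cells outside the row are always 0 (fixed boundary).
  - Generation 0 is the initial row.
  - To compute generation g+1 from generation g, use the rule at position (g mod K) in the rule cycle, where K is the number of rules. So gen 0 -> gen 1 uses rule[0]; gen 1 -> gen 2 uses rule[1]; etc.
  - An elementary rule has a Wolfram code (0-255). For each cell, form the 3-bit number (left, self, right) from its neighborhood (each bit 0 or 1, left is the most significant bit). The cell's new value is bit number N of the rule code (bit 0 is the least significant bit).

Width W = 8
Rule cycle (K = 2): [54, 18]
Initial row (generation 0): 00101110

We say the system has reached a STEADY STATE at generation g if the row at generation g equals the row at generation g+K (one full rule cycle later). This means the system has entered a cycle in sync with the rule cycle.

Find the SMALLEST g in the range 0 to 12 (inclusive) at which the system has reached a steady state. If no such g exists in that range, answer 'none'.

Answer: 4

Derivation:
Gen 0: 00101110
Gen 1 (rule 54): 01110001
Gen 2 (rule 18): 10001010
Gen 3 (rule 54): 11011111
Gen 4 (rule 18): 00000000
Gen 5 (rule 54): 00000000
Gen 6 (rule 18): 00000000
Gen 7 (rule 54): 00000000
Gen 8 (rule 18): 00000000
Gen 9 (rule 54): 00000000
Gen 10 (rule 18): 00000000
Gen 11 (rule 54): 00000000
Gen 12 (rule 18): 00000000
Gen 13 (rule 54): 00000000
Gen 14 (rule 18): 00000000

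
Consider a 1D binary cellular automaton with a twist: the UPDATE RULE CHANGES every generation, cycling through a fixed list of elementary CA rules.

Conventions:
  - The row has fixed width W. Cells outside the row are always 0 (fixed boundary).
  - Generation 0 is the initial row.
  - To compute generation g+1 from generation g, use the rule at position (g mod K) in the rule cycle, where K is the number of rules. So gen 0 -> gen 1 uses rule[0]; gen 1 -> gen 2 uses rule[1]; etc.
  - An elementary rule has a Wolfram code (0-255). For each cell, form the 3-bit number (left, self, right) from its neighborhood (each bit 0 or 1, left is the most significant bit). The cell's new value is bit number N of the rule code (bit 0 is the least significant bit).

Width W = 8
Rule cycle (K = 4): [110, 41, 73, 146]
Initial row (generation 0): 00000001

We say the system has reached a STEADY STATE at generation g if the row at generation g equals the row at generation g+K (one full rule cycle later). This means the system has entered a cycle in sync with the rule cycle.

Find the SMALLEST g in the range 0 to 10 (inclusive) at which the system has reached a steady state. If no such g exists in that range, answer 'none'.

Gen 0: 00000001
Gen 1 (rule 110): 00000011
Gen 2 (rule 41): 11111010
Gen 3 (rule 73): 10001000
Gen 4 (rule 146): 01010100
Gen 5 (rule 110): 11111100
Gen 6 (rule 41): 10000001
Gen 7 (rule 73): 00111100
Gen 8 (rule 146): 01011010
Gen 9 (rule 110): 11111110
Gen 10 (rule 41): 10000000
Gen 11 (rule 73): 00111111
Gen 12 (rule 146): 01011110
Gen 13 (rule 110): 11110010
Gen 14 (rule 41): 10000000

Answer: 10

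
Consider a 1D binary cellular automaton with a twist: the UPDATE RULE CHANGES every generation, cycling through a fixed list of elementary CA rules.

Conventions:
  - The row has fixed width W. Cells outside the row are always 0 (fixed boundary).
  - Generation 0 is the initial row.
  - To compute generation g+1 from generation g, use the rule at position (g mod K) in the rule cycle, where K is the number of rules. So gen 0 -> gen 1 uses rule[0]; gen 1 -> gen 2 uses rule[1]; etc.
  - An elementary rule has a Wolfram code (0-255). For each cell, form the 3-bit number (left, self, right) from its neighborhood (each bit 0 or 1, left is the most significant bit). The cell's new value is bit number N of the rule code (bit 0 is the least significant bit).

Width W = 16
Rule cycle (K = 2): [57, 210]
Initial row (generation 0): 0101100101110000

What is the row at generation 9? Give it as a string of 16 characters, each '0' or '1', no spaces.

Answer: 0011010011111100

Derivation:
Gen 0: 0101100101110000
Gen 1 (rule 57): 0011010011001111
Gen 2 (rule 210): 0101001101110111
Gen 3 (rule 57): 0010101011001100
Gen 4 (rule 210): 0100000001110110
Gen 5 (rule 57): 0011111101001101
Gen 6 (rule 210): 0101111100110100
Gen 7 (rule 57): 0011000010101011
Gen 8 (rule 210): 0101100100000001
Gen 9 (rule 57): 0011010011111100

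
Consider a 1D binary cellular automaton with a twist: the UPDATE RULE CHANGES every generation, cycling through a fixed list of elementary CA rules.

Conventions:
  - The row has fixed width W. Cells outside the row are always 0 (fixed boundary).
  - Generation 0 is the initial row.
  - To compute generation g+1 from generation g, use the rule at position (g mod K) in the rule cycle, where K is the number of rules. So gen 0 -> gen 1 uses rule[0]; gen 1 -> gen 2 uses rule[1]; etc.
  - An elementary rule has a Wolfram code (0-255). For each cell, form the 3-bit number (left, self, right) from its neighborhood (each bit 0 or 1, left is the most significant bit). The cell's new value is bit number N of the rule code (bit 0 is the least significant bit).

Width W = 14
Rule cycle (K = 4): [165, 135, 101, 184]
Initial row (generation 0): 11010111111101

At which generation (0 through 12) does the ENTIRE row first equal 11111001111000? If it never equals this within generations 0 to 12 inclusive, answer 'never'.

Gen 0: 11010111111101
Gen 1 (rule 165): 00111011111011
Gen 2 (rule 135): 11010001110000
Gen 3 (rule 101): 01110100010111
Gen 4 (rule 184): 01101010001110
Gen 5 (rule 165): 00011110100100
Gen 6 (rule 135): 11101100101101
Gen 7 (rule 101): 00110100110111
Gen 8 (rule 184): 00101010101110
Gen 9 (rule 165): 10111111110100
Gen 10 (rule 135): 10011111100101
Gen 11 (rule 101): 10000000100111
Gen 12 (rule 184): 01000000010110

Answer: never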